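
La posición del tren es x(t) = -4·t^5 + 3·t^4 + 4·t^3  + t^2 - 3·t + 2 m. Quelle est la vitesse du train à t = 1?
Pour résoudre ceci, nous devons prendre 1 dérivée de notre équation de la position x(t) = -4·t^5 + 3·t^4 + 4·t^3 + t^2 - 3·t + 2. En dérivant la position, nous obtenons la vitesse: v(t) = -20·t^4 + 12·t^3 + 12·t^2 + 2·t - 3. En utilisant v(t) = -20·t^4 + 12·t^3 + 12·t^2 + 2·t - 3 et en substituant t = 1, nous trouvons v = 3.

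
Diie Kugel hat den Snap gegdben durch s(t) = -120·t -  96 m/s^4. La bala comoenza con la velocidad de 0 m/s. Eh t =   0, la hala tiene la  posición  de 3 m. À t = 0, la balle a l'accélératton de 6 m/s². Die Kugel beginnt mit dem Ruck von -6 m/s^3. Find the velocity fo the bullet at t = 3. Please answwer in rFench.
Nous devons trouver la primitive de notre équation du snap s(t) = -120·t - 96 3 fois. En prenant ∫s(t)dt et en appliquant j(0) = -6, nous trouvons j(t) = -60·t^2 - 96·t - 6. En prenant ∫j(t)dt et en appliquant a(0) = 6, nous trouvons a(t) = -20·t^3 - 48·t^2 - 6·t + 6. En prenant ∫a(t)dt et en appliquant v(0) = 0, nous trouvons v(t) = t·(-5·t^3 - 16·t^2 - 3·t + 6). Nous avons la vitesse v(t) = t·(-5·t^3 - 16·t^2 - 3·t + 6). En substituant t = 3: v(3) = -846.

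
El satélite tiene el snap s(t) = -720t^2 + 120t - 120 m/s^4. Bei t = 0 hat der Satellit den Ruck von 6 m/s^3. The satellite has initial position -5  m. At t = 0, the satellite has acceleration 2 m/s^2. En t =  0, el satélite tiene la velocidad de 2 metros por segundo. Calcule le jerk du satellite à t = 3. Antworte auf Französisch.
Nous devons trouver la primitive de notre équation du snap s(t) = -720·t^2 + 120·t - 120 1 fois. La primitive du snap est le jerk. En utilisant j(0) = 6, nous obtenons j(t) = -240·t^3 + 60·t^2 - 120·t + 6. De l'équation du jerk j(t) = -240·t^3 + 60·t^2 - 120·t + 6, nous substituons t = 3 pour obtenir j = -6294.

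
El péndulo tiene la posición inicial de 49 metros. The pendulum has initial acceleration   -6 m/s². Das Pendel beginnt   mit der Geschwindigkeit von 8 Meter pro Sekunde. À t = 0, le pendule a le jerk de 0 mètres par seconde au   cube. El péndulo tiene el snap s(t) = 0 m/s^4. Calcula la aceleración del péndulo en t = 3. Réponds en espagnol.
Debemos encontrar la antiderivada de nuestra ecuación del snap s(t) = 0 2 veces. La integral del snap es la sacudida. Usando j(0) = 0, obtenemos j(t) = 0. Integrando la sacudida y usando la condición inicial a(0) = -6, obtenemos a(t) = -6. De la ecuación de la aceleración a(t) = -6, sustituimos t = 3 para obtener a = -6.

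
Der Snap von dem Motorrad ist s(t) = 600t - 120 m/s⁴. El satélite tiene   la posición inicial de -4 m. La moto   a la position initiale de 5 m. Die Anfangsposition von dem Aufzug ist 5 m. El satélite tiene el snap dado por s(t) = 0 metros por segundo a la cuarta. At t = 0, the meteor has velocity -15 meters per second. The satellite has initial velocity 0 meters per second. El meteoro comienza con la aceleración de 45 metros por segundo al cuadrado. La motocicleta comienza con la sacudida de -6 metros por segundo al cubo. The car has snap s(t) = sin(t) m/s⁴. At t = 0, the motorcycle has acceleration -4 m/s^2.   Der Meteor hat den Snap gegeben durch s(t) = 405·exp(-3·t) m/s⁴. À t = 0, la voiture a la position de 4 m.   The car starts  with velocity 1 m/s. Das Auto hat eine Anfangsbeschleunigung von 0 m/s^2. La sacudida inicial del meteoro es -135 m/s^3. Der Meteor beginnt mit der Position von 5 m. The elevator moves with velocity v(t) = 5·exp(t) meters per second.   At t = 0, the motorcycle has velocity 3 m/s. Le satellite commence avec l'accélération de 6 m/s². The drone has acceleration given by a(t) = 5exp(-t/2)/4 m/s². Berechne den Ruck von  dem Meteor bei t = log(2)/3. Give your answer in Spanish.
Para resolver esto, necesitamos tomar 1 antiderivada de nuestra ecuación del snap s(t) = 405·exp(-3·t). Integrando el snap y usando la condición inicial j(0) = -135, obtenemos j(t) = -135·exp(-3·t). De la ecuación de la sacudida j(t) = -135·exp(-3·t), sustituimos t = log(2)/3 para obtener j = -135/2.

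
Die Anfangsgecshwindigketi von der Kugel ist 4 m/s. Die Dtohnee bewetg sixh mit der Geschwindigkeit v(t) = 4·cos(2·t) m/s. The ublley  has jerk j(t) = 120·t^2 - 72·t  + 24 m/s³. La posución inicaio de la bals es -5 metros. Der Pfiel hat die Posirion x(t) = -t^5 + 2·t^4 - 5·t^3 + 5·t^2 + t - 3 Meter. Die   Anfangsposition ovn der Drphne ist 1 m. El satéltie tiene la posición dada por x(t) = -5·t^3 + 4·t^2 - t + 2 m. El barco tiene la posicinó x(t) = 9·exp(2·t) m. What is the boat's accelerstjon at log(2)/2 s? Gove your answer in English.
We must differentiate our position equation x(t) = 9·exp(2·t) 2 times. Differentiating position, we get velocity: v(t) = 18·exp(2·t). The derivative of velocity gives acceleration: a(t) = 36·exp(2·t). We have acceleration a(t) = 36·exp(2·t). Substituting t = log(2)/2: a(log(2)/2) = 72.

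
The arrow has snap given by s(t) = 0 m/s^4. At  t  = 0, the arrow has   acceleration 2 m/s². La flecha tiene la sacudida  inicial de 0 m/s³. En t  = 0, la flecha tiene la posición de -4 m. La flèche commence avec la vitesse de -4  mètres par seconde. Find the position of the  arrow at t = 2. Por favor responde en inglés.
To solve this, we need to take 4 integrals of our snap equation s(t) = 0. Finding the integral of s(t) and using j(0) = 0: j(t) = 0. Finding the antiderivative of j(t) and using a(0) = 2: a(t) = 2. Finding the integral of a(t) and using v(0) = -4: v(t) = 2·t - 4. Taking ∫v(t)dt and applying x(0) = -4, we find x(t) = t^2 - 4·t - 4. From the given position equation x(t) = t^2 - 4·t - 4, we substitute t = 2 to get x = -8.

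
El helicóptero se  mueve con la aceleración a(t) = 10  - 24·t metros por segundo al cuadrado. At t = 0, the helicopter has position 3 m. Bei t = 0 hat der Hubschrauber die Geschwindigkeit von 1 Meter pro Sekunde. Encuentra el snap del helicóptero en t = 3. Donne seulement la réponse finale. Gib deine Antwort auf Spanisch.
En t = 3, s = 0.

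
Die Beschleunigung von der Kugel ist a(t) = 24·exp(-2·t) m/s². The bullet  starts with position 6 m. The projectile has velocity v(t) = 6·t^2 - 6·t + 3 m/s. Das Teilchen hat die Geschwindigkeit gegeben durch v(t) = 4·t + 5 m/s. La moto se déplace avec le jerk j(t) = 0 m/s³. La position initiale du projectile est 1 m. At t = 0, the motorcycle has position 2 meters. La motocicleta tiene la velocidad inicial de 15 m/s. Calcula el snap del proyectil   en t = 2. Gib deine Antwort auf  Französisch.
Nous devons dériver notre équation de la vitesse v(t) = 6·t^2 - 6·t + 3 3 fois. En dérivant la vitesse, nous obtenons l'accélération: a(t) = 12·t - 6. En prenant d/dt de a(t), nous trouvons j(t) = 12. La dérivée du jerk donne le snap: s(t) = 0. En utilisant s(t) = 0 et en substituant t = 2, nous trouvons s = 0.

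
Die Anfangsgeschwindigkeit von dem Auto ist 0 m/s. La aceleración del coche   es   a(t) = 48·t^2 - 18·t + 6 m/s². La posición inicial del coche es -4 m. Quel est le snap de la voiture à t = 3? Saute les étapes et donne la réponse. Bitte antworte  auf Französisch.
À t = 3, s = 96.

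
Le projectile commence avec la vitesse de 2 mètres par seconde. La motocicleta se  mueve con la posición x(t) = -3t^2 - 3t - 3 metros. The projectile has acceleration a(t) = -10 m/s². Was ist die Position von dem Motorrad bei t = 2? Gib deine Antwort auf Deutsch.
Mit x(t) = -3·t^2 - 3·t - 3 und Einsetzen von t = 2, finden wir x = -21.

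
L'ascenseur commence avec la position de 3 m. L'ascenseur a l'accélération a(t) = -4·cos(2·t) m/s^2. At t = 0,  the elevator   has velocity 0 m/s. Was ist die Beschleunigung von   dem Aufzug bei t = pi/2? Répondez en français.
Nous avons l'accélération a(t) = -4·cos(2·t). En substituant t = pi/2: a(pi/2) = 4.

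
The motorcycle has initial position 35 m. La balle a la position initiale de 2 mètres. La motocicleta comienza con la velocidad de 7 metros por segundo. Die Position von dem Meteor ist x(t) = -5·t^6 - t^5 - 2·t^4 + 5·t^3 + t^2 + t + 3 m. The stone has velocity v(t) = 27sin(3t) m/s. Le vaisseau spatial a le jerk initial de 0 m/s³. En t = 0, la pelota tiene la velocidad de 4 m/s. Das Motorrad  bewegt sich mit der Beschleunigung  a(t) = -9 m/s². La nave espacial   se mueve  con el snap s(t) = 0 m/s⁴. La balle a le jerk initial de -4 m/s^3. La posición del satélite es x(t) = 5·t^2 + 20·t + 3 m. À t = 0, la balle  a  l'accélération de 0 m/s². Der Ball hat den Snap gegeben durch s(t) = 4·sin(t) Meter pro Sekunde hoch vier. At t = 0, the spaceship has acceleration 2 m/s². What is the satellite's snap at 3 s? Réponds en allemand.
Um dies zu lösen, müssen wir 4 Ableitungen unserer Gleichung für die Position x(t) = 5·t^2 + 20·t + 3 nehmen. Mit d/dt von x(t) finden wir v(t) = 10·t + 20. Die Ableitung von der Geschwindigkeit ergibt die Beschleunigung: a(t) = 10. Mit d/dt von a(t) finden wir j(t) = 0. Durch Ableiten von dem Ruck erhalten wir den Snap: s(t) = 0. Mit s(t) = 0 und Einsetzen von t = 3, finden wir s = 0.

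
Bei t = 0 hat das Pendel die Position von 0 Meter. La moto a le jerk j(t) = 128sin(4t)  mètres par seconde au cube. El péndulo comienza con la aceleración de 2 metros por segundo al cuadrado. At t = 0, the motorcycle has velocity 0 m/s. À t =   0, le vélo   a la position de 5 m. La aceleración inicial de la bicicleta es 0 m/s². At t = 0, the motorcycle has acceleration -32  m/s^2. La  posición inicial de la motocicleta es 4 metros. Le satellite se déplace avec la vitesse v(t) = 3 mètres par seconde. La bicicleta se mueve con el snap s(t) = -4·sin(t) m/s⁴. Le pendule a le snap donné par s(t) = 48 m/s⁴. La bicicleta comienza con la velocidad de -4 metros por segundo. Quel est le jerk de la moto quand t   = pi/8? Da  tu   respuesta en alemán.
Aus der Gleichung für den Ruck j(t) = 128·sin(4·t), setzen wir t = pi/8 ein und erhalten j = 128.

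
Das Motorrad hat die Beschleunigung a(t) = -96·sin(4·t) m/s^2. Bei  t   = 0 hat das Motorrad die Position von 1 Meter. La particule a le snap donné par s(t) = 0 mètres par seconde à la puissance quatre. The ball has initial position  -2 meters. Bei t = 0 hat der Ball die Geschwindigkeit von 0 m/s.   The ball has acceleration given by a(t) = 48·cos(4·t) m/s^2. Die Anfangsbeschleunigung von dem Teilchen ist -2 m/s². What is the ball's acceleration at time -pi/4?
We have acceleration a(t) = 48·cos(4·t). Substituting t = -pi/4: a(-pi/4) = -48.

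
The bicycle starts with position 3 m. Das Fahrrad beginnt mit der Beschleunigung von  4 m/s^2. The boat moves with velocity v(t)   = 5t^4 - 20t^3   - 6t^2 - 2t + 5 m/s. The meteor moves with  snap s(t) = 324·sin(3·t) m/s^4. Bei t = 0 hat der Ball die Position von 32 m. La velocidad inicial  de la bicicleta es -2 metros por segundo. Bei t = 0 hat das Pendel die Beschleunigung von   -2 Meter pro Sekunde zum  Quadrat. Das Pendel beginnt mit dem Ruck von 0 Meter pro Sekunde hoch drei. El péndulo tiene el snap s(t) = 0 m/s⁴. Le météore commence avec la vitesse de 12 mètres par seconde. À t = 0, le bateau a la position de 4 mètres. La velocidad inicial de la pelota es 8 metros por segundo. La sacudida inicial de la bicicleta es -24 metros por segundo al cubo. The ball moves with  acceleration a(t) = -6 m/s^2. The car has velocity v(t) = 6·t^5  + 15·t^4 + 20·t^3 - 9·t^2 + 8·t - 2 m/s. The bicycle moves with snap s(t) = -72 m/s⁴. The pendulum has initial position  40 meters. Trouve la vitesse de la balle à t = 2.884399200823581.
Nous devons intégrer notre équation de l'accélération a(t) = -6 1 fois. La primitive de l'accélération, avec v(0) = 8, donne la vitesse: v(t) = 8 - 6·t. En utilisant v(t) = 8 - 6·t et en substituant t = 2.884399200823581, nous trouvons v = -9.30639520494149.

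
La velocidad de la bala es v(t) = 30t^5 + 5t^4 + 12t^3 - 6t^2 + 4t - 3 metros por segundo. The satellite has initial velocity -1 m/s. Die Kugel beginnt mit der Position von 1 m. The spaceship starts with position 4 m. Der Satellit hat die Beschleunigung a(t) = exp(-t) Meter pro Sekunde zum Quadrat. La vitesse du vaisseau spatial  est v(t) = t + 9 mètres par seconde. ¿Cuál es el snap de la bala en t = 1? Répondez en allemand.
Ausgehend von der Geschwindigkeit v(t) = 30·t^5 + 5·t^4 + 12·t^3 - 6·t^2 + 4·t - 3, nehmen wir 3 Ableitungen. Durch Ableiten von der Geschwindigkeit erhalten wir die Beschleunigung: a(t) = 150·t^4 + 20·t^3 + 36·t^2 - 12·t + 4. Die Ableitung von der Beschleunigung ergibt den Ruck: j(t) = 600·t^3 + 60·t^2 + 72·t - 12. Die Ableitung von dem Ruck ergibt den Snap: s(t) = 1800·t^2 + 120·t + 72. Wir haben den Snap s(t) = 1800·t^2 + 120·t + 72. Durch Einsetzen von t = 1: s(1) = 1992.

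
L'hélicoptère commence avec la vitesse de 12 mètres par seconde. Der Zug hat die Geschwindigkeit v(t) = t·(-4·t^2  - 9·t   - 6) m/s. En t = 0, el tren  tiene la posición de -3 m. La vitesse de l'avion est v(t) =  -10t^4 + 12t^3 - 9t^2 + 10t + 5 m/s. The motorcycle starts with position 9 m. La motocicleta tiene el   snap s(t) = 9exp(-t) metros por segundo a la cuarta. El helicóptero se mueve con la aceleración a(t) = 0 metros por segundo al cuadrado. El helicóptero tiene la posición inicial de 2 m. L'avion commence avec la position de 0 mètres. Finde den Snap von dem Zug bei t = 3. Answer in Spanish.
Para resolver esto, necesitamos tomar 3 derivadas de nuestra ecuación de la velocidad v(t) = t·(-4·t^2 - 9·t - 6). Tomando d/dt de v(t), encontramos a(t) = -4·t^2 + t·(-8·t - 9) - 9·t - 6. La derivada de la aceleración da la sacudida: j(t) = -24·t - 18. Tomando d/dt de j(t), encontramos s(t) = -24. Usando s(t) = -24 y sustituyendo t = 3, encontramos s = -24.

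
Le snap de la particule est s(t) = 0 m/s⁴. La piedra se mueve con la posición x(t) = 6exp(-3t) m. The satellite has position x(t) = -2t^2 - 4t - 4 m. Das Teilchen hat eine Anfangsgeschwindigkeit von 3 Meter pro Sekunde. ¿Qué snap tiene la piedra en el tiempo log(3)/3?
Partiendo de la posición x(t) = 6·exp(-3·t), tomamos 4 derivadas. Derivando la posición, obtenemos la velocidad: v(t) = -18·exp(-3·t). La derivada de la velocidad da la aceleración: a(t) = 54·exp(-3·t). Derivando la aceleración, obtenemos la sacudida: j(t) = -162·exp(-3·t). La derivada de la sacudida da el snap: s(t) = 486·exp(-3·t). Tenemos el snap s(t) = 486·exp(-3·t). Sustituyendo t = log(3)/3: s(log(3)/3) = 162.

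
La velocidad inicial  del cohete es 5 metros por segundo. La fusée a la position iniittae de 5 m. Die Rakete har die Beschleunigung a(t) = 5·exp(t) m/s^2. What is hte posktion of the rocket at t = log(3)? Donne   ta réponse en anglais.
Starting from acceleration a(t) = 5·exp(t), we take 2 antiderivatives. The antiderivative of acceleration, with v(0) = 5, gives velocity: v(t) = 5·exp(t). Finding the integral of v(t) and using x(0) = 5: x(t) = 5·exp(t). We have position x(t) = 5·exp(t). Substituting t = log(3): x(log(3)) = 15.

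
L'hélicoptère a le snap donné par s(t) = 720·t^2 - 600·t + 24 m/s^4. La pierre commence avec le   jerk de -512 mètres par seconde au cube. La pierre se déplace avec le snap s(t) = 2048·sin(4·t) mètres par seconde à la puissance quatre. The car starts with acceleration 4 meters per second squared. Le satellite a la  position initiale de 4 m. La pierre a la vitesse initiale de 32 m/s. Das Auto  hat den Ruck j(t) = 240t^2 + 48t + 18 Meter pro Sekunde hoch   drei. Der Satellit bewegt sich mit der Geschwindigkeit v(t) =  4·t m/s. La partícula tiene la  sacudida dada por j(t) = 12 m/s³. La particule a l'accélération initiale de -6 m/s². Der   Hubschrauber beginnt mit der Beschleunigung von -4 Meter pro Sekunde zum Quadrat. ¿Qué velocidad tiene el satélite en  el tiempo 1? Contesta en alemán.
Wir haben die Geschwindigkeit v(t) = 4·t. Durch Einsetzen von t = 1: v(1) = 4.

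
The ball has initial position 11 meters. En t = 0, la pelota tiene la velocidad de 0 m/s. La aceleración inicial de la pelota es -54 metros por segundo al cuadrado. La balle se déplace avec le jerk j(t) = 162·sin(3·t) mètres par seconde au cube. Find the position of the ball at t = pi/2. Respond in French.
Nous devons trouver l'intégrale de notre équation du jerk j(t) = 162·sin(3·t) 3 fois. En prenant ∫j(t)dt et en appliquant a(0) = -54, nous trouvons a(t) = -54·cos(3·t). La primitive de l'accélération est la vitesse. En utilisant v(0) = 0, nous obtenons v(t) = -18·sin(3·t). En intégrant la vitesse et en utilisant la condition initiale x(0) = 11, nous obtenons x(t) = 6·cos(3·t) + 5. Nous avons la position x(t) = 6·cos(3·t) + 5. En substituant t = pi/2: x(pi/2) = 5.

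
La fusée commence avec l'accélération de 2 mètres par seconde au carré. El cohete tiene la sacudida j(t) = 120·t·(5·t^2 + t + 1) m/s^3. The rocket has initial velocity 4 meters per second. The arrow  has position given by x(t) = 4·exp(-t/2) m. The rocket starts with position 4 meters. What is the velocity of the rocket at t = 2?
To solve this, we need to take 2 integrals of our jerk equation j(t) = 120·t·(5·t^2 + t + 1). The antiderivative of jerk is acceleration. Using a(0) = 2, we get a(t) = 150·t^4 + 40·t^3 + 60·t^2 + 2. Finding the antiderivative of a(t) and using v(0) = 4: v(t) = 30·t^5 + 10·t^4 + 20·t^3 + 2·t + 4. From the given velocity equation v(t) = 30·t^5 + 10·t^4 + 20·t^3 + 2·t + 4, we substitute t = 2 to get v = 1288.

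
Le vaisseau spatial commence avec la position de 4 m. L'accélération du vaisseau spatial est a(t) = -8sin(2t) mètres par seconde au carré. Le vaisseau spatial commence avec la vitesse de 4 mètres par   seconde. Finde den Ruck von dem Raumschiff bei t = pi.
Um dies zu lösen, müssen wir 1 Ableitung unserer Gleichung für die Beschleunigung a(t) = -8·sin(2·t) nehmen. Die Ableitung von der Beschleunigung ergibt den Ruck: j(t) = -16·cos(2·t). Aus der Gleichung für den Ruck j(t) = -16·cos(2·t), setzen wir t = pi ein und erhalten j = -16.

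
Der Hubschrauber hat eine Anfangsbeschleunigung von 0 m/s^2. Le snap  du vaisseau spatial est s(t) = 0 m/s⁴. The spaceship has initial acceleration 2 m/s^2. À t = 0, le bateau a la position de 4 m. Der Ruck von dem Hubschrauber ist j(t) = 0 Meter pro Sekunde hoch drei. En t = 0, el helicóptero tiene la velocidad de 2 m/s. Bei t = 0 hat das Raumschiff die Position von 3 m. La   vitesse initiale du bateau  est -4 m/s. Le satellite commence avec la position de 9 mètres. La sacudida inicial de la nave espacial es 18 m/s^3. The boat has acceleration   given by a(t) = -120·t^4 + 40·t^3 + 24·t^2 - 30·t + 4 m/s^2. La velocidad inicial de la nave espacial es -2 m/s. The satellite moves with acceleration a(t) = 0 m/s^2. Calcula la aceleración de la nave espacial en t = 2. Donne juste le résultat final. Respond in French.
L'accélération à t = 2 est a = 38.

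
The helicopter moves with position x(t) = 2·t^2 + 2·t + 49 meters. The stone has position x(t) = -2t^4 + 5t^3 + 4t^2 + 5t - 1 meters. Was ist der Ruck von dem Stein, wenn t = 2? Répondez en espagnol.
Para resolver esto, necesitamos tomar 3 derivadas de nuestra ecuación de la posición x(t) = -2·t^4 + 5·t^3 + 4·t^2 + 5·t - 1. Derivando la posición, obtenemos la velocidad: v(t) = -8·t^3 + 15·t^2 + 8·t + 5. La derivada de la velocidad da la aceleración: a(t) = -24·t^2 + 30·t + 8. Tomando d/dt de a(t), encontramos j(t) = 30 - 48·t. Tenemos la sacudida j(t) = 30 - 48·t. Sustituyendo t = 2: j(2) = -66.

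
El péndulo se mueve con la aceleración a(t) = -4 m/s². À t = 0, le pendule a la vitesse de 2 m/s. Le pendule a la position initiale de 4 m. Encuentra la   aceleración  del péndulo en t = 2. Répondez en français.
Nous avons l'accélération a(t) = -4. En substituant t = 2: a(2) = -4.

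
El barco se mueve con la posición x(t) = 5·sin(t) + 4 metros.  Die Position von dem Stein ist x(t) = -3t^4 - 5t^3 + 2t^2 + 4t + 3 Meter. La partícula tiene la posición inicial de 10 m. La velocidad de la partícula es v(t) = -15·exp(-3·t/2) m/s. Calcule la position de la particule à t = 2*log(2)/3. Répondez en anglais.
We must find the integral of our velocity equation v(t) = -15·exp(-3·t/2) 1 time. Integrating velocity and using the initial condition x(0) = 10, we get x(t) = 10·exp(-3·t/2). We have position x(t) = 10·exp(-3·t/2). Substituting t = 2*log(2)/3: x(2*log(2)/3) = 5.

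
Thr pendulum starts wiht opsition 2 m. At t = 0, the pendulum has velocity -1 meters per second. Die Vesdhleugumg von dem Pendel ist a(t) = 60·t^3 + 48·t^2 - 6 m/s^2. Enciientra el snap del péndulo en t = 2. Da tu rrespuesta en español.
Debemos derivar nuestra ecuación de la aceleración a(t) = 60·t^3 + 48·t^2 - 6 2 veces. Tomando d/dt de a(t), encontramos j(t) = 180·t^2 + 96·t. La derivada de la sacudida da el snap: s(t) = 360·t + 96. Usando s(t) = 360·t + 96 y sustituyendo t = 2, encontramos s = 816.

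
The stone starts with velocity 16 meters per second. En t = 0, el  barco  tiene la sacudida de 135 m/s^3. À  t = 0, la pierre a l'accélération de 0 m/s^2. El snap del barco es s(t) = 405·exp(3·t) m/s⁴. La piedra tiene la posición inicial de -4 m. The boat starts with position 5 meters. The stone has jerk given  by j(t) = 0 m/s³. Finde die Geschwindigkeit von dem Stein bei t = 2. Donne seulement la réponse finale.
Die Antwort ist 16.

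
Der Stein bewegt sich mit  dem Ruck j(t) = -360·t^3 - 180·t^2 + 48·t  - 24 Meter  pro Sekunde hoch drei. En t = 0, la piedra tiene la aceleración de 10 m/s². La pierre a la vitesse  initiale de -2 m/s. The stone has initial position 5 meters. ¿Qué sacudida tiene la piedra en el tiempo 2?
Tenemos la sacudida j(t) = -360·t^3 - 180·t^2 + 48·t - 24. Sustituyendo t = 2: j(2) = -3528.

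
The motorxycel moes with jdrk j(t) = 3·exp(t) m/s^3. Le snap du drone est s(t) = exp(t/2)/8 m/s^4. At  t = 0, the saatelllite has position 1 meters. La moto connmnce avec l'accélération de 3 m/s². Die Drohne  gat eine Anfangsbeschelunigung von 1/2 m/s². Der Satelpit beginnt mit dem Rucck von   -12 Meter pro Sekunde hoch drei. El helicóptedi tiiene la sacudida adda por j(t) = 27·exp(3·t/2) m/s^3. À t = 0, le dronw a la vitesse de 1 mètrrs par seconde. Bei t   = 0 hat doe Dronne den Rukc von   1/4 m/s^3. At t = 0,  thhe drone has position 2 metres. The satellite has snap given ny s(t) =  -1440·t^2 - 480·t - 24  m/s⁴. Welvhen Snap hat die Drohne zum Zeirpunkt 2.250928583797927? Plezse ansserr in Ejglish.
We have snap s(t) = exp(t/2)/8. Substituting t = 2.250928583797927: s(2.250928583797927) = 0.385205912586991.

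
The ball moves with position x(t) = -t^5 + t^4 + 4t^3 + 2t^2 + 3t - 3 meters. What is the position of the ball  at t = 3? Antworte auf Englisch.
From the given position equation x(t) = -t^5 + t^4 + 4·t^3 + 2·t^2 + 3·t - 3, we substitute t = 3 to get x = -30.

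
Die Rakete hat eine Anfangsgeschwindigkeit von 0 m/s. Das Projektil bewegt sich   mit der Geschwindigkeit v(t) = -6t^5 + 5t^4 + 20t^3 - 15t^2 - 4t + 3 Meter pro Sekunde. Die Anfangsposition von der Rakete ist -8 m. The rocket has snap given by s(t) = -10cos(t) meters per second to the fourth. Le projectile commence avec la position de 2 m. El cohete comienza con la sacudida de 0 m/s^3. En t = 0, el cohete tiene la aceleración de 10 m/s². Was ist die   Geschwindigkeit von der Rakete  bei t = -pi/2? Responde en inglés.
Starting from snap s(t) = -10·cos(t), we take 3 integrals. Finding the antiderivative of s(t) and using j(0) = 0: j(t) = -10·sin(t). The antiderivative of jerk, with a(0) = 10, gives acceleration: a(t) = 10·cos(t). Integrating acceleration and using the initial condition v(0) = 0, we get v(t) = 10·sin(t). Using v(t) = 10·sin(t) and substituting t = -pi/2, we find v = -10.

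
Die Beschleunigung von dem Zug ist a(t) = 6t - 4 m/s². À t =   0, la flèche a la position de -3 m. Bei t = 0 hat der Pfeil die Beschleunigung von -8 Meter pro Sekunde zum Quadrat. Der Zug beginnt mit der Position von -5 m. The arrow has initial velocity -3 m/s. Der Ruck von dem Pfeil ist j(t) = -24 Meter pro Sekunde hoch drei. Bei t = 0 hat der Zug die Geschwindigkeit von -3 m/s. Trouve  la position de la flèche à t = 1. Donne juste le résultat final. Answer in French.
La position à t = 1 est x = -14.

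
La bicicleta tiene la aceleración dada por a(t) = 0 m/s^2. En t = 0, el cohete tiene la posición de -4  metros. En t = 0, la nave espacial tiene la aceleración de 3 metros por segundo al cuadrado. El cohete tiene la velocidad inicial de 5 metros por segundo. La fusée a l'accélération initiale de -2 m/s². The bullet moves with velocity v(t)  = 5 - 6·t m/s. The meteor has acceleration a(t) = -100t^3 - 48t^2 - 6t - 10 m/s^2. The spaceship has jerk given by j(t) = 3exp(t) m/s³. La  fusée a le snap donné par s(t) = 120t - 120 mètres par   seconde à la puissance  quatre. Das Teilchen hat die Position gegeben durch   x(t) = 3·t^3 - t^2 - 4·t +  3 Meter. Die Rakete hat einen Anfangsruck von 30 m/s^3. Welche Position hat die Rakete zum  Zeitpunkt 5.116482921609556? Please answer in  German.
Um dies zu lösen, müssen wir 4 Integrale unserer Gleichung für den Snap s(t) = 120·t - 120 finden. Die Stammfunktion von dem Snap ist der Ruck. Mit j(0) = 30 erhalten wir j(t) = 60·t^2 - 120·t + 30. Durch Integration von dem Ruck und Verwendung der Anfangsbedingung a(0) = -2, erhalten wir a(t) = 20·t^3 - 60·t^2 + 30·t - 2. Die Stammfunktion von der Beschleunigung, mit v(0) = 5, ergibt die Geschwindigkeit: v(t) = 5·t^4 - 20·t^3 + 15·t^2 - 2·t + 5. Die Stammfunktion von der Geschwindigkeit, mit x(0) = -4, ergibt die Position: x(t) = t^5 - 5·t^4 + 5·t^3 - t^2 + 5·t - 4. Aus der Gleichung für die Position x(t) = t^5 - 5·t^4 + 5·t^3 - t^2 + 5·t - 4, setzen wir t = 5.116482921609556 ein und erhalten x = 744.937371111485.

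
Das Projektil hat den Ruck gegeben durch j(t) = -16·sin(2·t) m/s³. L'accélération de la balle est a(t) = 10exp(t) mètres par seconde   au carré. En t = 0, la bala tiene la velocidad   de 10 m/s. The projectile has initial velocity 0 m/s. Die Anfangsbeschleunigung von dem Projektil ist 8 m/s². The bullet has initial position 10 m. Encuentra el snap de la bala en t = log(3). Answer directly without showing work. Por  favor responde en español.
s(log(3)) = 30.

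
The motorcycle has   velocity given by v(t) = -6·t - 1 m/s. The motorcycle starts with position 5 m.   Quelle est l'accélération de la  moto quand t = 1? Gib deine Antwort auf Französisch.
Nous devons dériver notre équation de la vitesse v(t) = -6·t - 1 1 fois. La dérivée de la vitesse donne l'accélération: a(t) = -6. De l'équation de l'accélération a(t) = -6, nous substituons t = 1 pour obtenir a = -6.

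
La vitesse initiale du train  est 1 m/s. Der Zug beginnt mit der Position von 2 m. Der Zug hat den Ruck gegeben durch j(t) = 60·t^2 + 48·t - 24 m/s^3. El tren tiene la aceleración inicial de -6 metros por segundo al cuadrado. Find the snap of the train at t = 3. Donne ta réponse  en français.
En partant du jerk j(t) = 60·t^2 + 48·t - 24, nous prenons 1 dérivée. En prenant d/dt de j(t), nous trouvons s(t) = 120·t + 48. En utilisant s(t) = 120·t + 48 et en substituant t = 3, nous trouvons s = 408.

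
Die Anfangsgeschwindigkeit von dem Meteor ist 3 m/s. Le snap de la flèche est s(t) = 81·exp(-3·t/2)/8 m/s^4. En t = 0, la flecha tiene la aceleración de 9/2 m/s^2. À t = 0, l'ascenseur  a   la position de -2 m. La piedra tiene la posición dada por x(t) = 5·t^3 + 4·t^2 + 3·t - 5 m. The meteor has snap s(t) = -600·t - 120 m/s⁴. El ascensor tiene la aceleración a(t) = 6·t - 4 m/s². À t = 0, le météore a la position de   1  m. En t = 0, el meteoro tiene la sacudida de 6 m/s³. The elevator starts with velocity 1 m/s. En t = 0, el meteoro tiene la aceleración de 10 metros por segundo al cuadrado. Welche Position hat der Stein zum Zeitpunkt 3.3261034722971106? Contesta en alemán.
Aus der Gleichung für die Position x(t) = 5·t^3 + 4·t^2 + 3·t - 5, setzen wir t = 3.3261034722971106 ein und erhalten x = 233.212987651387.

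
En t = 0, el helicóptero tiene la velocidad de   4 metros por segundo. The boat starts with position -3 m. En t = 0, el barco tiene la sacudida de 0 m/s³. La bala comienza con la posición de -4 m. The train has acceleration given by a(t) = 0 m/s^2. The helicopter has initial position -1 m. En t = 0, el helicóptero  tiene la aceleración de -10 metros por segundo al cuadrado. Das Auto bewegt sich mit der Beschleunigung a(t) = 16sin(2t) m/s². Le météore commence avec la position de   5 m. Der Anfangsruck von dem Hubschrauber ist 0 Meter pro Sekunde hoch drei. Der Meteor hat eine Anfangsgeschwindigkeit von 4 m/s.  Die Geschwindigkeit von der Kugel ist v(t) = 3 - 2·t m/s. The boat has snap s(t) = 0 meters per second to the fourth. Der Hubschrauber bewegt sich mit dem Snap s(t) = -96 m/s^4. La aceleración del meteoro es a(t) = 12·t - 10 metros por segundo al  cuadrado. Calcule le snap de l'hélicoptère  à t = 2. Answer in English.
From the given snap equation s(t) = -96, we substitute t = 2 to get s = -96.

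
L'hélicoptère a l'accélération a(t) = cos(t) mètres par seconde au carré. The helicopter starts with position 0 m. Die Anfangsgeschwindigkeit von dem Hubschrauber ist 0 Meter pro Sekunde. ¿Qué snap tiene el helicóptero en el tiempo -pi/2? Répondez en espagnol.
Debemos derivar nuestra ecuación de la aceleración a(t) = cos(t) 2 veces. Tomando d/dt de a(t), encontramos j(t) = -sin(t). Tomando d/dt de j(t), encontramos s(t) = -cos(t). De la ecuación del snap s(t) = -cos(t), sustituimos t = -pi/2 para obtener s = 0.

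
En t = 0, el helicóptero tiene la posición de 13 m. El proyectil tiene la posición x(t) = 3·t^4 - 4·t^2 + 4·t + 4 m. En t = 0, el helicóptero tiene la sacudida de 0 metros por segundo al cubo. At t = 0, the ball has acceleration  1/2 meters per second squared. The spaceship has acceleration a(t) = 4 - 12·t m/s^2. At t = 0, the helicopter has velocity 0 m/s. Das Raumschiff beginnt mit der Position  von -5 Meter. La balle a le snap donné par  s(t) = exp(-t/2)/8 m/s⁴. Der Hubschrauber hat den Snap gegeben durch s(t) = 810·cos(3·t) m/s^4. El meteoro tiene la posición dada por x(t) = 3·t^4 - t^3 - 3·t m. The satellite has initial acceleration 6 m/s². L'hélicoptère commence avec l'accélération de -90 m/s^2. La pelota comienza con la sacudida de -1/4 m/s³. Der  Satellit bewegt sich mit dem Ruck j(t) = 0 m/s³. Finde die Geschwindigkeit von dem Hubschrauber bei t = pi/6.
Wir müssen unsere Gleichung für den Snap s(t) = 810·cos(3·t) 3-mal integrieren. Die Stammfunktion von dem Snap, mit j(0) = 0, ergibt den Ruck: j(t) = 270·sin(3·t). Das Integral von dem Ruck, mit a(0) = -90, ergibt die Beschleunigung: a(t) = -90·cos(3·t). Das Integral von der Beschleunigung ist die Geschwindigkeit. Mit v(0) = 0 erhalten wir v(t) = -30·sin(3·t). Wir haben die Geschwindigkeit v(t) = -30·sin(3·t). Durch Einsetzen von t = pi/6: v(pi/6) = -30.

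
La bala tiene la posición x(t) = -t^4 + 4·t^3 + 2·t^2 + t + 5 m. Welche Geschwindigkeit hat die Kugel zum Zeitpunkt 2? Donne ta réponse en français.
En partant de la position x(t) = -t^4 + 4·t^3 + 2·t^2 + t + 5, nous prenons 1 dérivée. La dérivée de la position donne la vitesse: v(t) = -4·t^3 + 12·t^2 + 4·t + 1. Nous avons la vitesse v(t) = -4·t^3 + 12·t^2 + 4·t + 1. En substituant t = 2: v(2) = 25.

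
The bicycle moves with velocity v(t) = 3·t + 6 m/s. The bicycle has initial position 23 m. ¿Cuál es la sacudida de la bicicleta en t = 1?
Partiendo de la velocidad v(t) = 3·t + 6, tomamos 2 derivadas. Derivando la velocidad, obtenemos la aceleración: a(t) = 3. Tomando d/dt de a(t), encontramos j(t) = 0. Usando j(t) = 0 y sustituyendo t = 1, encontramos j = 0.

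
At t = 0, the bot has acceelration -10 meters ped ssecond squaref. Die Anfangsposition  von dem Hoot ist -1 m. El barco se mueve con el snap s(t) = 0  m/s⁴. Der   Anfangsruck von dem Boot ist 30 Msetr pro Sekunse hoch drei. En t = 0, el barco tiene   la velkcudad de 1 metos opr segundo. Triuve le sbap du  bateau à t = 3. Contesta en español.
De la ecuación del snap s(t) = 0, sustituimos t = 3 para obtener s = 0.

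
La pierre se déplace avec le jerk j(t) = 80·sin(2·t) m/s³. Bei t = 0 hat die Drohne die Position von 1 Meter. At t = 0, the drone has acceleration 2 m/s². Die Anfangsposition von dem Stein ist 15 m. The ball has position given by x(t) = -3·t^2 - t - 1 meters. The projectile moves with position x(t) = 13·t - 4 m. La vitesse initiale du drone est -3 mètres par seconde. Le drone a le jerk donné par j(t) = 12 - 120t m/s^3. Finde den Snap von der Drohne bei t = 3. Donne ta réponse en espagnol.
Partiendo de la sacudida j(t) = 12 - 120·t, tomamos 1 derivada. Derivando la sacudida, obtenemos el snap: s(t) = -120. Tenemos el snap s(t) = -120. Sustituyendo t = 3: s(3) = -120.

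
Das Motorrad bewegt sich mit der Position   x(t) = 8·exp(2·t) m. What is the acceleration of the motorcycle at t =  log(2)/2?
To solve this, we need to take 2 derivatives of our position equation x(t) = 8·exp(2·t). Taking d/dt of x(t), we find v(t) = 16·exp(2·t). Differentiating velocity, we get acceleration: a(t) = 32·exp(2·t). Using a(t) = 32·exp(2·t) and substituting t = log(2)/2, we find a = 64.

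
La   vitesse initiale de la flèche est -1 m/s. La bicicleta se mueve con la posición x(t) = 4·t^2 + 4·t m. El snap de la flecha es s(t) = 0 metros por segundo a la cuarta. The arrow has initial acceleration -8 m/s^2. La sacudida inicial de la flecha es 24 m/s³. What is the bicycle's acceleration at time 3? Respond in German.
Um dies zu lösen, müssen wir 2 Ableitungen unserer Gleichung für die Position x(t) = 4·t^2 + 4·t nehmen. Durch Ableiten von der Position erhalten wir die Geschwindigkeit: v(t) = 8·t + 4. Die Ableitung von der Geschwindigkeit ergibt die Beschleunigung: a(t) = 8. Aus der Gleichung für die Beschleunigung a(t) = 8, setzen wir t = 3 ein und erhalten a = 8.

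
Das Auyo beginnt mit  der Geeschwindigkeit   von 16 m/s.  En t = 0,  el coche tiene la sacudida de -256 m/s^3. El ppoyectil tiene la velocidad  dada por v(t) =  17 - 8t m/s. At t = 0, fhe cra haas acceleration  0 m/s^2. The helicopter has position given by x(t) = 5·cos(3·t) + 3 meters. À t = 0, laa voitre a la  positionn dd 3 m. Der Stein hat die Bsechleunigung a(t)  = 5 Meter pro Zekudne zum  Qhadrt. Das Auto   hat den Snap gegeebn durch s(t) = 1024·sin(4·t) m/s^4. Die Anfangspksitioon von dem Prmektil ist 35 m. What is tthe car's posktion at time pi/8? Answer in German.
Ausgehend von dem Snap s(t) = 1024·sin(4·t), nehmen wir 4 Integrale. Das Integral von dem Snap ist der Ruck. Mit j(0) = -256 erhalten wir j(t) = -256·cos(4·t). Durch Integration von dem Ruck und Verwendung der Anfangsbedingung a(0) = 0, erhalten wir a(t) = -64·sin(4·t). Die Stammfunktion von der Beschleunigung, mit v(0) = 16, ergibt die Geschwindigkeit: v(t) = 16·cos(4·t). Mit ∫v(t)dt und Anwendung von x(0) = 3, finden wir x(t) = 4·sin(4·t) + 3. Aus der Gleichung für die Position x(t) = 4·sin(4·t) + 3, setzen wir t = pi/8 ein und erhalten x = 7.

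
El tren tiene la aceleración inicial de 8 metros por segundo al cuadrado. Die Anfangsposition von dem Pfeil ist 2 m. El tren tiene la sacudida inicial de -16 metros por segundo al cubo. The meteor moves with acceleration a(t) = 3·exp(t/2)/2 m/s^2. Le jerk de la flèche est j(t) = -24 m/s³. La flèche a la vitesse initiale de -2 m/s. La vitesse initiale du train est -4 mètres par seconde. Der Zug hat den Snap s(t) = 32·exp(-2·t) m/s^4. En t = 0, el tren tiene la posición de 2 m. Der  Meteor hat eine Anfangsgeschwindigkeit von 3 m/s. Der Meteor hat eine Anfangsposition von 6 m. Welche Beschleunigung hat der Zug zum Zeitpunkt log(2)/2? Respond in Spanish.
Para resolver esto, necesitamos tomar 2 antiderivadas de nuestra ecuación del snap s(t) = 32·exp(-2·t). Integrando el snap y usando la condición inicial j(0) = -16, obtenemos j(t) = -16·exp(-2·t). La antiderivada de la sacudida es la aceleración. Usando a(0) = 8, obtenemos a(t) = 8·exp(-2·t). Tenemos la aceleración a(t) = 8·exp(-2·t). Sustituyendo t = log(2)/2: a(log(2)/2) = 4.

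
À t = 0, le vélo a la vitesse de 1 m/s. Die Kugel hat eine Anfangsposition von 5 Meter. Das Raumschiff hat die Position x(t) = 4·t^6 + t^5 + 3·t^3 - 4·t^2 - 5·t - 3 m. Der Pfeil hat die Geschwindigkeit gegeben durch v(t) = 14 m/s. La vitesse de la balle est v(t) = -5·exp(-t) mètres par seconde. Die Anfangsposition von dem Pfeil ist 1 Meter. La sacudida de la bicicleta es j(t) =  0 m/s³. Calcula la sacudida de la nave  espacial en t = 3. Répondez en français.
Nous devons dériver notre équation de la position x(t) = 4·t^6 + t^5 + 3·t^3 - 4·t^2 - 5·t - 3 3 fois. La dérivée de la position donne la vitesse: v(t) = 24·t^5 + 5·t^4 + 9·t^2 - 8·t - 5. La dérivée de la vitesse donne l'accélération: a(t) = 120·t^4 + 20·t^3 + 18·t - 8. En prenant d/dt de a(t), nous trouvons j(t) = 480·t^3 + 60·t^2 + 18. De l'équation du jerk j(t) = 480·t^3 + 60·t^2 + 18, nous substituons t = 3 pour obtenir j = 13518.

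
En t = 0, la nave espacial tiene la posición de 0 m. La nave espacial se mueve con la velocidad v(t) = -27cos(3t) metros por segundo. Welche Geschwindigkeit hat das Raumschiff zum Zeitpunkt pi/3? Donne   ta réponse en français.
Nous avons la vitesse v(t) = -27·cos(3·t). En substituant t = pi/3: v(pi/3) = 27.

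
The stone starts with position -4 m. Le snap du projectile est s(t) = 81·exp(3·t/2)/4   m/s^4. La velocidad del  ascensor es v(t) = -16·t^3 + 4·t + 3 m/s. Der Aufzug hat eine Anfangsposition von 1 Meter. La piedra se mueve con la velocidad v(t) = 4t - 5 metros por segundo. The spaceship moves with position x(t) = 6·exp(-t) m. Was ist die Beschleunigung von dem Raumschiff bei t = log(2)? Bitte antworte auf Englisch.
Starting from position x(t) = 6·exp(-t), we take 2 derivatives. Taking d/dt of x(t), we find v(t) = -6·exp(-t). Differentiating velocity, we get acceleration: a(t) = 6·exp(-t). From the given acceleration equation a(t) = 6·exp(-t), we substitute t = log(2) to get a = 3.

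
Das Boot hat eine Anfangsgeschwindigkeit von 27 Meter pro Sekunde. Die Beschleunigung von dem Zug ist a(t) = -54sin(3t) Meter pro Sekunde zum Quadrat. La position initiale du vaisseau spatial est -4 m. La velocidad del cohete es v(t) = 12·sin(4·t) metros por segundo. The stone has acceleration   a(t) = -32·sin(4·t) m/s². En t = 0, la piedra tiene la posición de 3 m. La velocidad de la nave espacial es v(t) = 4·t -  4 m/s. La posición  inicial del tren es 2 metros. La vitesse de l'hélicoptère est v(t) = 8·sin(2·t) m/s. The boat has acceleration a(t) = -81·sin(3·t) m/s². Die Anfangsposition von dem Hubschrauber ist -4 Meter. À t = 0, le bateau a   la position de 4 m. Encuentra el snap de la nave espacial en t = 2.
Partiendo de la velocidad v(t) = 4·t - 4, tomamos 3 derivadas. Derivando la velocidad, obtenemos la aceleración: a(t) = 4. Tomando d/dt de a(t), encontramos j(t) = 0. La derivada de la sacudida da el snap: s(t) = 0. De la ecuación del snap s(t) = 0, sustituimos t = 2 para obtener s = 0.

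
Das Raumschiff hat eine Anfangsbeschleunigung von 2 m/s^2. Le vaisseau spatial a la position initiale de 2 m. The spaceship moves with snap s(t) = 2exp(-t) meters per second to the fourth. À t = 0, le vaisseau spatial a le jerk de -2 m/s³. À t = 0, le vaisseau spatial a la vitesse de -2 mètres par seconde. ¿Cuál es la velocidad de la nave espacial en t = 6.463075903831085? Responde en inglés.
We need to integrate our snap equation s(t) = 2·exp(-t) 3 times. Finding the antiderivative of s(t) and using j(0) = -2: j(t) = -2·exp(-t). Finding the integral of j(t) and using a(0) = 2: a(t) = 2·exp(-t). Taking ∫a(t)dt and applying v(0) = -2, we find v(t) = -2·exp(-t). From the given velocity equation v(t) = -2·exp(-t), we substitute t = 6.463075903831085 to get v = -0.00311997988820039.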